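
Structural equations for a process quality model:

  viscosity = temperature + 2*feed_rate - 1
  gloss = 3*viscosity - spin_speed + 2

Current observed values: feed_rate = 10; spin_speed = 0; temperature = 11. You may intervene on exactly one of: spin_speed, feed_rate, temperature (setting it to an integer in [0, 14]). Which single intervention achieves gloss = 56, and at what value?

set feed_rate = 4

Intervening on spin_speed: gloss = -spin_speed + 92. Reaching 56 requires spin_speed = 36, outside [0, 14].
Intervening on feed_rate: with other inputs at their observed values, gloss = 6*feed_rate + 32. Solving for 56 gives feed_rate = 4, within [0, 14].
Intervening on temperature: gloss = 3*temperature + 59. Reaching 56 requires temperature = -1, outside [0, 14].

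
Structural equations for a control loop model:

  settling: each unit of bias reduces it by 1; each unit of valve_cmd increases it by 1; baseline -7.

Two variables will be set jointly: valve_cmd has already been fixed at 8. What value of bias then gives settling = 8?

bias = -7

With valve_cmd held at 8:
Substituting into the settling equation gives settling = -bias + 1.
Solve -bias + 1 = 8: bias = (8 - 1) / -1 = -7.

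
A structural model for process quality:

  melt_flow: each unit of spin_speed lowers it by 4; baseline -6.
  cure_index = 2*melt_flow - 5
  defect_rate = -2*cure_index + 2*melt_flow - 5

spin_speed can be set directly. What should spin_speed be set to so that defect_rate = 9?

spin_speed = -1

Substituting into the cure_index equation gives cure_index = -8*spin_speed - 17.
Substituting into the defect_rate equation gives defect_rate = 8*spin_speed + 17.
Solve 8*spin_speed + 17 = 9: spin_speed = (9 - 17) / 8 = -1.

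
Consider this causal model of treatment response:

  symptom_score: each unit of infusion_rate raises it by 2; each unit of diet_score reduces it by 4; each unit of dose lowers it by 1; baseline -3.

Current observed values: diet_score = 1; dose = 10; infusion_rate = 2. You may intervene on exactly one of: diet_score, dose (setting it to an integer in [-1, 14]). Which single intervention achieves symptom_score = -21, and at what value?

set diet_score = 3

Intervening on diet_score: with other inputs at their observed values, symptom_score = -4*diet_score - 9. Solving for -21 gives diet_score = 3, within [-1, 14].
Intervening on dose: symptom_score = -dose - 3. Reaching -21 requires dose = 18, outside [-1, 14].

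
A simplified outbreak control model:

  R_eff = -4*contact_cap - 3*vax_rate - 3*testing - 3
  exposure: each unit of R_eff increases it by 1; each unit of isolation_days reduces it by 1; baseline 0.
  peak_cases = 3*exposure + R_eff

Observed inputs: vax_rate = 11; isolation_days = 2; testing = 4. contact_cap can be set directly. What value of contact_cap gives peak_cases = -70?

contact_cap = -8

Substituting into the R_eff equation gives R_eff = -4*contact_cap - 48.
Substituting into the exposure equation gives exposure = -4*contact_cap - 50.
Substituting into the peak_cases equation gives peak_cases = -16*contact_cap - 198.
Solve -16*contact_cap - 198 = -70: contact_cap = (-70 + 198) / -16 = -8.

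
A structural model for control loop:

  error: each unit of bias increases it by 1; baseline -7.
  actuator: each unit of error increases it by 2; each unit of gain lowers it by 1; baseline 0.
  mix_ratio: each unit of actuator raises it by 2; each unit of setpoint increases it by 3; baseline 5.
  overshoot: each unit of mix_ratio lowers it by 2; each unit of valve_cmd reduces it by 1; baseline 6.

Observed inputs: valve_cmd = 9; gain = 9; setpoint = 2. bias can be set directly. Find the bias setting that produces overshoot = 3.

Substituting into the actuator equation gives actuator = 2*bias - 23.
Substituting into the mix_ratio equation gives mix_ratio = 4*bias - 35.
This gives overshoot = -8*bias + 67.
Solve -8*bias + 67 = 3: bias = (3 - 67) / -8 = 8.

bias = 8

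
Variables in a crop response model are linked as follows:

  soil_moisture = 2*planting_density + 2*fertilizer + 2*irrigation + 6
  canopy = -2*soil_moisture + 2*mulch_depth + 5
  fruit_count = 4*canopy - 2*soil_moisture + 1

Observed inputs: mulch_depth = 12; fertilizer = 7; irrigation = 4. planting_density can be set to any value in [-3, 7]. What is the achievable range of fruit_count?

Substituting into the soil_moisture equation gives soil_moisture = 2*planting_density + 28.
This gives canopy = -4*planting_density - 27.
So fruit_count = -20*planting_density - 163.
Linear in planting_density, so extremes are at the endpoints: planting_density = -3 gives fruit_count = -103; planting_density = 7 gives fruit_count = -303.

-303 to -103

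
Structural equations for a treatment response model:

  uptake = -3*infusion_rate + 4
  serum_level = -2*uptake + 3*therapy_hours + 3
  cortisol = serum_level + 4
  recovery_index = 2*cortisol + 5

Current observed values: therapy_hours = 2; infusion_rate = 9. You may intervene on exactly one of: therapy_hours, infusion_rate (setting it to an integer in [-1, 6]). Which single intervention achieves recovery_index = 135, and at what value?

Intervening on therapy_hours: with other inputs at their observed values, recovery_index = 6*therapy_hours + 111. Solving for 135 gives therapy_hours = 4, within [-1, 6].
Intervening on infusion_rate: recovery_index = 12*infusion_rate + 15. Reaching 135 requires infusion_rate = 10, outside [-1, 6].

set therapy_hours = 4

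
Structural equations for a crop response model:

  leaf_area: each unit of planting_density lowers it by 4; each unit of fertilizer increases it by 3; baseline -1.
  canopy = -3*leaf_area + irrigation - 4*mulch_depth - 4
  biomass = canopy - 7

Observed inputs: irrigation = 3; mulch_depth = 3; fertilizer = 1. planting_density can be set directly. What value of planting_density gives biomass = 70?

planting_density = 8

Substituting into the leaf_area equation gives leaf_area = -4*planting_density + 2.
canopy becomes 12*planting_density - 19.
biomass becomes 12*planting_density - 26.
Solve 12*planting_density - 26 = 70: planting_density = (70 + 26) / 12 = 8.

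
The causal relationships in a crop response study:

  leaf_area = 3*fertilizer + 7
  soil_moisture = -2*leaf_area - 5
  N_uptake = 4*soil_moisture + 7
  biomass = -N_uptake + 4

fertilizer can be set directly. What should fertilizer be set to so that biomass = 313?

Substituting into the soil_moisture equation gives soil_moisture = -6*fertilizer - 19.
So N_uptake = -24*fertilizer - 69.
Substituting into the biomass equation gives biomass = 24*fertilizer + 73.
Solve 24*fertilizer + 73 = 313: fertilizer = (313 - 73) / 24 = 10.

fertilizer = 10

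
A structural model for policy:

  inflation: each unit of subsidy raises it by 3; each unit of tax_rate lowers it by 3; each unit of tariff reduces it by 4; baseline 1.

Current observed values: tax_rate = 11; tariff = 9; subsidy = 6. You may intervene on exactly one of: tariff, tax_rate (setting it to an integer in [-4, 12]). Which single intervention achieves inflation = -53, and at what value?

Intervening on tariff: inflation = -4*tariff - 14. Reaching -53 requires tariff = 39/4, not an integer.
Intervening on tax_rate: with other inputs at their observed values, inflation = -3*tax_rate - 17. Solving for -53 gives tax_rate = 12, within [-4, 12].

set tax_rate = 12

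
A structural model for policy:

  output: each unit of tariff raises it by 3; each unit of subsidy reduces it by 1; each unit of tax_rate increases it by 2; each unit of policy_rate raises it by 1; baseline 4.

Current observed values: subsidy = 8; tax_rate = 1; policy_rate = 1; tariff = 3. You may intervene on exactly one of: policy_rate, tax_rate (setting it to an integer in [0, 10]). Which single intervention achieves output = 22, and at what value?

set tax_rate = 8

Intervening on policy_rate: output = policy_rate + 7. Reaching 22 requires policy_rate = 15, outside [0, 10].
Intervening on tax_rate: with other inputs at their observed values, output = 2*tax_rate + 6. Solving for 22 gives tax_rate = 8, within [0, 10].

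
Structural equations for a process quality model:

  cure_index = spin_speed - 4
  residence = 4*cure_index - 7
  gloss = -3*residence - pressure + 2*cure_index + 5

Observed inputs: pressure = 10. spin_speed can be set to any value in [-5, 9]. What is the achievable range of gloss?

-34 to 106

Substituting into the residence equation gives residence = 4*spin_speed - 23.
Substituting into the gloss equation gives gloss = -10*spin_speed + 56.
Linear in spin_speed, so extremes are at the endpoints: spin_speed = -5 gives gloss = 106; spin_speed = 9 gives gloss = -34.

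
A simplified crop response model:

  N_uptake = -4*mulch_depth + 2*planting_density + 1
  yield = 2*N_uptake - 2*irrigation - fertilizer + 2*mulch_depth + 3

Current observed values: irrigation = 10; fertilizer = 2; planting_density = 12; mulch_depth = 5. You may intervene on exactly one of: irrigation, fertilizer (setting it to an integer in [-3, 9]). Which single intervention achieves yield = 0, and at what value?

Intervening on irrigation: yield = -2*irrigation + 21. Reaching 0 requires irrigation = 21/2, not an integer.
Intervening on fertilizer: with other inputs at their observed values, yield = -fertilizer + 3. Solving for 0 gives fertilizer = 3, within [-3, 9].

set fertilizer = 3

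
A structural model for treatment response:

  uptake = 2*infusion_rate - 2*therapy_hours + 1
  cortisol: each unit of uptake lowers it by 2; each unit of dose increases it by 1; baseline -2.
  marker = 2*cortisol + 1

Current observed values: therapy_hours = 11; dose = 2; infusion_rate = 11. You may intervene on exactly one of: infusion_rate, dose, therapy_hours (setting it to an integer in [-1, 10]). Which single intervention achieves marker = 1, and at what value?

Intervening on infusion_rate: marker = -8*infusion_rate + 85. Reaching 1 requires infusion_rate = 21/2, not an integer.
Intervening on dose: with other inputs at their observed values, marker = 2*dose - 7. Solving for 1 gives dose = 4, within [-1, 10].
Intervening on therapy_hours: marker = 8*therapy_hours - 91. Reaching 1 requires therapy_hours = 23/2, not an integer.

set dose = 4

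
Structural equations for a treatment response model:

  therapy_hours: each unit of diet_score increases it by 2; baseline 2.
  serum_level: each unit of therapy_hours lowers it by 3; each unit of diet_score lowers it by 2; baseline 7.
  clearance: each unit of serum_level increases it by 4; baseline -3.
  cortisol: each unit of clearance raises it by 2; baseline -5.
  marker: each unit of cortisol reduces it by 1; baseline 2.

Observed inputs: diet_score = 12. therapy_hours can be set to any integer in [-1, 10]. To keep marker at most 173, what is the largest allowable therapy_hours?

Intervening on therapy_hours fixes its value directly, overriding its dependence on diet_score.
Substituting into the serum_level equation gives serum_level = -3*therapy_hours - 17.
So clearance = -12*therapy_hours - 71.
So cortisol = -24*therapy_hours - 147.
So marker = 24*therapy_hours + 149.
Require 24*therapy_hours + 149 ≤ 173, so therapy_hours ≤ 1.
The largest integer in [-1, 10] satisfying this is 1.

therapy_hours = 1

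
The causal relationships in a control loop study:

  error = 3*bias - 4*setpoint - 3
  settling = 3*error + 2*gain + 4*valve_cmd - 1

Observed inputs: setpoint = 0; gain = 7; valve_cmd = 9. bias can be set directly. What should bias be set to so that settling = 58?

bias = 2

Substituting into the error equation gives error = 3*bias - 3.
Substituting into the settling equation gives settling = 9*bias + 40.
Solve 9*bias + 40 = 58: bias = (58 - 40) / 9 = 2.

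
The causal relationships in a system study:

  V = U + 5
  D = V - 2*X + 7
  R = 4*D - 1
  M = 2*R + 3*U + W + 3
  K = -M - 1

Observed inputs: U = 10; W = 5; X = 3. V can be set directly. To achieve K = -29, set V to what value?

V = -2

Intervening on V fixes its value directly, overriding its dependence on U.
Substituting into the D equation gives D = V + 1.
Substituting into the R equation gives R = 4*V + 3.
Substituting into the M equation gives M = 8*V + 44.
So K = -8*V - 45.
Solve -8*V - 45 = -29: V = (-29 + 45) / -8 = -2.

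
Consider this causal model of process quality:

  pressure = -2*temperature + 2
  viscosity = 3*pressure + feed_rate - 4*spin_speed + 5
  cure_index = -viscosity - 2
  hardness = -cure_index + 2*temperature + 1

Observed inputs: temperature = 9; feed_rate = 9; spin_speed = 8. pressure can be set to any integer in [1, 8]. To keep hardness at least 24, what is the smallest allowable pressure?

pressure = 7

Intervening on pressure fixes its value directly, overriding its dependence on temperature.
Substituting into the viscosity equation gives viscosity = 3*pressure - 18.
This gives cure_index = -3*pressure + 16.
Substituting into the hardness equation gives hardness = 3*pressure + 3.
Require 3*pressure + 3 ≥ 24, so pressure ≥ 7.
The smallest integer in [1, 8] satisfying this is 7.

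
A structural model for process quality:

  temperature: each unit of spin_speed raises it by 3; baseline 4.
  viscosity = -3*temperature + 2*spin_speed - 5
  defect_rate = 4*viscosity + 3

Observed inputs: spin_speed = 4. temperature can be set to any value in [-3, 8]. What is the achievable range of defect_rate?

-81 to 51

Intervening on temperature fixes its value directly, overriding its dependence on spin_speed.
Substituting into the viscosity equation gives viscosity = -3*temperature + 3.
defect_rate becomes -12*temperature + 15.
Linear in temperature, so extremes are at the endpoints: temperature = -3 gives defect_rate = 51; temperature = 8 gives defect_rate = -81.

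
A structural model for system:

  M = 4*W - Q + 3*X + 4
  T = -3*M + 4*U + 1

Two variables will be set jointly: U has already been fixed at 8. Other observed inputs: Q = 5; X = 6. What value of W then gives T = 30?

With U held at 8:
Substituting into the M equation gives M = 4*W + 17.
Substituting into the T equation gives T = -12*W - 18.
Solve -12*W - 18 = 30: W = (30 + 18) / -12 = -4.

W = -4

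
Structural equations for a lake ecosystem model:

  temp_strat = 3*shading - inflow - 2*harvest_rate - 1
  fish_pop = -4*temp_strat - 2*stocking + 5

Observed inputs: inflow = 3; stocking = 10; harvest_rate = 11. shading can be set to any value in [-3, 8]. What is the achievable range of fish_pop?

Substituting into the temp_strat equation gives temp_strat = 3*shading - 26.
Substituting into the fish_pop equation gives fish_pop = -12*shading + 89.
Linear in shading, so extremes are at the endpoints: shading = -3 gives fish_pop = 125; shading = 8 gives fish_pop = -7.

-7 to 125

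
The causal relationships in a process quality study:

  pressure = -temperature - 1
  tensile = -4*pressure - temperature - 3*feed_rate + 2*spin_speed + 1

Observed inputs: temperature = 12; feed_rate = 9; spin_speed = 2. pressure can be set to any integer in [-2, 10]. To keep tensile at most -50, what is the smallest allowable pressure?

pressure = 4

Intervening on pressure fixes its value directly, overriding its dependence on temperature.
Substituting into the tensile equation gives tensile = -4*pressure - 34.
Require -4*pressure - 34 ≤ -50, so pressure ≥ 4.
The smallest integer in [-2, 10] satisfying this is 4.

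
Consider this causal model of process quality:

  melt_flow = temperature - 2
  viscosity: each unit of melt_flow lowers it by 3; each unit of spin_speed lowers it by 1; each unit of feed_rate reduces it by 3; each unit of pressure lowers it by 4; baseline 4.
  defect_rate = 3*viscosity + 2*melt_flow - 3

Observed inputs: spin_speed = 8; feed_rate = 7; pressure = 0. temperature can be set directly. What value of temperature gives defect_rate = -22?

Substituting into the viscosity equation gives viscosity = -3*temperature - 19.
So defect_rate = -7*temperature - 64.
Solve -7*temperature - 64 = -22: temperature = (-22 + 64) / -7 = -6.

temperature = -6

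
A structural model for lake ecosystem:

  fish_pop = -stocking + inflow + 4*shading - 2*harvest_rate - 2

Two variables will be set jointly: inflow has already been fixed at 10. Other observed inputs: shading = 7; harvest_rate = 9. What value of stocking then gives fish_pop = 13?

With inflow held at 10:
Substituting into the fish_pop equation gives fish_pop = -stocking + 18.
Solve -stocking + 18 = 13: stocking = (13 - 18) / -1 = 5.

stocking = 5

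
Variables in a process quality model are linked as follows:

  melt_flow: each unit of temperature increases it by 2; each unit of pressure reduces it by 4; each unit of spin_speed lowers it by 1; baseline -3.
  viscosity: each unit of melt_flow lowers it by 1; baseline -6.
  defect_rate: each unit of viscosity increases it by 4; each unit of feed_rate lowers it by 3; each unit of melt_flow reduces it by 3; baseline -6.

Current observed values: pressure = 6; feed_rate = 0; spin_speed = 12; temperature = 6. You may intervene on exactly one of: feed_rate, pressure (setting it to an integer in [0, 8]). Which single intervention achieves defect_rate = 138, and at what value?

Intervening on feed_rate: with other inputs at their observed values, defect_rate = -3*feed_rate + 159. Solving for 138 gives feed_rate = 7, within [0, 8].
Intervening on pressure: defect_rate = 28*pressure - 9. Reaching 138 requires pressure = 21/4, not an integer.

set feed_rate = 7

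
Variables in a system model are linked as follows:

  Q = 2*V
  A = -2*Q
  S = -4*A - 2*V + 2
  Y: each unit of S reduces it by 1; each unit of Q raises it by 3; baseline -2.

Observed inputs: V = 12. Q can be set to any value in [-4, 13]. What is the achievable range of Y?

Intervening on Q fixes its value directly, overriding its dependence on V.
Substituting into the S equation gives S = 8*Q - 22.
Substituting into the Y equation gives Y = -5*Q + 20.
Linear in Q, so extremes are at the endpoints: Q = -4 gives Y = 40; Q = 13 gives Y = -45.

-45 to 40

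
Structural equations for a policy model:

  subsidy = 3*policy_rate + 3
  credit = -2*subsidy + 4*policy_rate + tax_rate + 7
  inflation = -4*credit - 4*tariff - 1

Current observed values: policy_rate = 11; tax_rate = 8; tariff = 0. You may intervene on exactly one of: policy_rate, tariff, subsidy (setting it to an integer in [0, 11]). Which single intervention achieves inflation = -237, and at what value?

set subsidy = 0

Intervening on policy_rate: inflation = 8*policy_rate - 37. Reaching -237 requires policy_rate = -25, outside [0, 11].
Intervening on tariff: inflation = -4*tariff + 51. Reaching -237 requires tariff = 72, outside [0, 11].
Intervening on subsidy: with other inputs at their observed values, inflation = 8*subsidy - 237. Solving for -237 gives subsidy = 0, within [0, 11].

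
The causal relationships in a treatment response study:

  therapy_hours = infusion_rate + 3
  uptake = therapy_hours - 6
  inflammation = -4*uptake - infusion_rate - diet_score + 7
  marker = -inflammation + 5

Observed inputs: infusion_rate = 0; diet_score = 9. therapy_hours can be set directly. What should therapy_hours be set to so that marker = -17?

Intervening on therapy_hours fixes its value directly, overriding its dependence on infusion_rate.
Substituting into the inflammation equation gives inflammation = -4*therapy_hours + 22.
Substituting into the marker equation gives marker = 4*therapy_hours - 17.
Solve 4*therapy_hours - 17 = -17: therapy_hours = (-17 + 17) / 4 = 0.

therapy_hours = 0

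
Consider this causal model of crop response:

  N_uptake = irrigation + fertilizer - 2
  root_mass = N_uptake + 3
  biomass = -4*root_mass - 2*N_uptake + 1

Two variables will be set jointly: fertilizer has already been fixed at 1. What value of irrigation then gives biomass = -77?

With fertilizer held at 1:
Substituting into the N_uptake equation gives N_uptake = irrigation - 1.
This gives root_mass = irrigation + 2.
biomass becomes -6*irrigation - 5.
Solve -6*irrigation - 5 = -77: irrigation = (-77 + 5) / -6 = 12.

irrigation = 12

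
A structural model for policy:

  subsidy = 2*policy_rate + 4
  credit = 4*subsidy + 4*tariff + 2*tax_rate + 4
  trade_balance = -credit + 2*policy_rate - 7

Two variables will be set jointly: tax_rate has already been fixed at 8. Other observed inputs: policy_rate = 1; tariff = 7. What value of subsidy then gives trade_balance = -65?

With tax_rate held at 8:
Intervening on subsidy fixes its value directly, overriding its dependence on policy_rate.
Substituting into the credit equation gives credit = 4*subsidy + 48.
So trade_balance = -4*subsidy - 53.
Solve -4*subsidy - 53 = -65: subsidy = (-65 + 53) / -4 = 3.

subsidy = 3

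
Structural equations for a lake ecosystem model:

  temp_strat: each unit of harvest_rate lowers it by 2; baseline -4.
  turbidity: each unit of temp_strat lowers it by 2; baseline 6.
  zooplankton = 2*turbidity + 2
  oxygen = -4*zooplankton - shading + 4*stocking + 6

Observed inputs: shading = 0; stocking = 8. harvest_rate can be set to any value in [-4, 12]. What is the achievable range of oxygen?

Substituting into the turbidity equation gives turbidity = 4*harvest_rate + 14.
Substituting into the zooplankton equation gives zooplankton = 8*harvest_rate + 30.
oxygen becomes -32*harvest_rate - 82.
Linear in harvest_rate, so extremes are at the endpoints: harvest_rate = -4 gives oxygen = 46; harvest_rate = 12 gives oxygen = -466.

-466 to 46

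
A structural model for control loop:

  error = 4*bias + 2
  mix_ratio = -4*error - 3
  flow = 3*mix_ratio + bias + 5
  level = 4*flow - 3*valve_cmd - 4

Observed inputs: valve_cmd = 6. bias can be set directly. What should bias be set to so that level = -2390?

bias = 12

Substituting into the mix_ratio equation gives mix_ratio = -16*bias - 11.
flow becomes -47*bias - 28.
This gives level = -188*bias - 134.
Solve -188*bias - 134 = -2390: bias = (-2390 + 134) / -188 = 12.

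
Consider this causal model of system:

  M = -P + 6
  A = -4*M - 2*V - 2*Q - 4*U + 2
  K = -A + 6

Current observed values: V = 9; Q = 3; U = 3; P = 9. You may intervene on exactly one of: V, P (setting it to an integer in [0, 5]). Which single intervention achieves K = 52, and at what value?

Intervening on V: K = 2*V + 10. Reaching 52 requires V = 21, outside [0, 5].
Intervening on P: with other inputs at their observed values, K = -4*P + 64. Solving for 52 gives P = 3, within [0, 5].

set P = 3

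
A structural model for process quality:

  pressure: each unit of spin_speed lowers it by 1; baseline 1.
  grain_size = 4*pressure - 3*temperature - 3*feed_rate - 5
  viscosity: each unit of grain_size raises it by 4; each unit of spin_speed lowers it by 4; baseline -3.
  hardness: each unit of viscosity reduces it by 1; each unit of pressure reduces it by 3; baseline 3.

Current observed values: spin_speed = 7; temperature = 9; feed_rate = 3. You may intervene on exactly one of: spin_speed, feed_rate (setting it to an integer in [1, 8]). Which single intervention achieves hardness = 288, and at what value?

set feed_rate = 1

Intervening on spin_speed: hardness = 23*spin_speed + 151. Reaching 288 requires spin_speed = 137/23, not an integer.
Intervening on feed_rate: with other inputs at their observed values, hardness = 12*feed_rate + 276. Solving for 288 gives feed_rate = 1, within [1, 8].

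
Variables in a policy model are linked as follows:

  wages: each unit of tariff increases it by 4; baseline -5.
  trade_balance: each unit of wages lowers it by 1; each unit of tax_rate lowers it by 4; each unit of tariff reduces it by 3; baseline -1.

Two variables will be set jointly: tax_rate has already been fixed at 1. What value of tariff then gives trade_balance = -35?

With tax_rate held at 1:
Substituting into the trade_balance equation gives trade_balance = -7*tariff.
Solve -7*tariff = -35: tariff = -35 / -7 = 5.

tariff = 5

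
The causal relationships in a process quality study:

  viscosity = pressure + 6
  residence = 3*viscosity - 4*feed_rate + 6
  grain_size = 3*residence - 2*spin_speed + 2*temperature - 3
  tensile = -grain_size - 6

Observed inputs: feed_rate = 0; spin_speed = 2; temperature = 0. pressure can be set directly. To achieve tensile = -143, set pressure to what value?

Substituting into the residence equation gives residence = 3*pressure + 24.
Substituting into the grain_size equation gives grain_size = 9*pressure + 65.
So tensile = -9*pressure - 71.
Solve -9*pressure - 71 = -143: pressure = (-143 + 71) / -9 = 8.

pressure = 8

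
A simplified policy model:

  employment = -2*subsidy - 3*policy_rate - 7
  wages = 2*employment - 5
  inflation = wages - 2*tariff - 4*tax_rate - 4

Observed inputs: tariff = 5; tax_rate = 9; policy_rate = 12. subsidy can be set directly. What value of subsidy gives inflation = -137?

Substituting into the employment equation gives employment = -2*subsidy - 43.
So wages = -4*subsidy - 91.
So inflation = -4*subsidy - 141.
Solve -4*subsidy - 141 = -137: subsidy = (-137 + 141) / -4 = -1.

subsidy = -1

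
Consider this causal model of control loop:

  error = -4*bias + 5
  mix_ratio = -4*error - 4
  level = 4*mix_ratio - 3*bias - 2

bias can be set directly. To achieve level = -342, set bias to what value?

Substituting into the mix_ratio equation gives mix_ratio = 16*bias - 24.
Substituting into the level equation gives level = 61*bias - 98.
Solve 61*bias - 98 = -342: bias = (-342 + 98) / 61 = -4.

bias = -4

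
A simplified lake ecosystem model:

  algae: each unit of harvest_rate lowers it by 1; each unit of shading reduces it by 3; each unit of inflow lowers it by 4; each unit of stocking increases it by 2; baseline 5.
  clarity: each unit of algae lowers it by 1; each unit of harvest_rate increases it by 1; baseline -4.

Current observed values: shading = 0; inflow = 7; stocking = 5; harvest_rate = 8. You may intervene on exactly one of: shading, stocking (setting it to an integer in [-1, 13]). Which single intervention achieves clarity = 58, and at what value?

set shading = 11

Intervening on shading: with other inputs at their observed values, clarity = 3*shading + 25. Solving for 58 gives shading = 11, within [-1, 13].
Intervening on stocking: clarity = -2*stocking + 35. Reaching 58 requires stocking = -23/2, not an integer.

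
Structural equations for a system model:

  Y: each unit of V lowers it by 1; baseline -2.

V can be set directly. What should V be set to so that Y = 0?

V = -2

Solve -V - 2 = 0: V = (0 + 2) / -1 = -2.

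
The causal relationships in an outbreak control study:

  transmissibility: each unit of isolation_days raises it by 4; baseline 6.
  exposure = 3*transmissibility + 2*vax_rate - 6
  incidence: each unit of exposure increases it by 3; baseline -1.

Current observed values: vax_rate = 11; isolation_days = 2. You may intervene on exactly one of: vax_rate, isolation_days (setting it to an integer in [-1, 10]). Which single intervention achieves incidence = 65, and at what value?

Intervening on vax_rate: incidence = 6*vax_rate + 107. Reaching 65 requires vax_rate = -7, outside [-1, 10].
Intervening on isolation_days: with other inputs at their observed values, incidence = 36*isolation_days + 101. Solving for 65 gives isolation_days = -1, within [-1, 10].

set isolation_days = -1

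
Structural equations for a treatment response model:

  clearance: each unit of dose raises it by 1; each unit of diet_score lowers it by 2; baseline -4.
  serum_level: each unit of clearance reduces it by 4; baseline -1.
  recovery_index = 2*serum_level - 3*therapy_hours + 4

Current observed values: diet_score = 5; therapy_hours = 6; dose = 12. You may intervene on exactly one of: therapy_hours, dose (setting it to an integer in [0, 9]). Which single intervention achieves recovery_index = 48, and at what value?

set dose = 6

Intervening on therapy_hours: recovery_index = -3*therapy_hours + 18. Reaching 48 requires therapy_hours = -10, outside [0, 9].
Intervening on dose: with other inputs at their observed values, recovery_index = -8*dose + 96. Solving for 48 gives dose = 6, within [0, 9].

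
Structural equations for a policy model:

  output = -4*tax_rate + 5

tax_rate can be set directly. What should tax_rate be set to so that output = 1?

tax_rate = 1

Solve -4*tax_rate + 5 = 1: tax_rate = (1 - 5) / -4 = 1.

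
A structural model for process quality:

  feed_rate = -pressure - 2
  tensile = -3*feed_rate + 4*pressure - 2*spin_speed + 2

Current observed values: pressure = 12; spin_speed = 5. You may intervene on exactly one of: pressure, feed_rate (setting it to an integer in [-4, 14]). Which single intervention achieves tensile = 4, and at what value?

Intervening on pressure: tensile = 7*pressure - 2. Reaching 4 requires pressure = 6/7, not an integer.
Intervening on feed_rate: with other inputs at their observed values, tensile = -3*feed_rate + 40. Solving for 4 gives feed_rate = 12, within [-4, 14].

set feed_rate = 12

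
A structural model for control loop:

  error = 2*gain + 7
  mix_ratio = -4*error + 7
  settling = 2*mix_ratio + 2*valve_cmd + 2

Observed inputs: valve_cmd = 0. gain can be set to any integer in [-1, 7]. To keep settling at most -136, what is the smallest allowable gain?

Substituting into the mix_ratio equation gives mix_ratio = -8*gain - 21.
Substituting into the settling equation gives settling = -16*gain - 40.
Require -16*gain - 40 ≤ -136, so gain ≥ 6.
The smallest integer in [-1, 7] satisfying this is 6.

gain = 6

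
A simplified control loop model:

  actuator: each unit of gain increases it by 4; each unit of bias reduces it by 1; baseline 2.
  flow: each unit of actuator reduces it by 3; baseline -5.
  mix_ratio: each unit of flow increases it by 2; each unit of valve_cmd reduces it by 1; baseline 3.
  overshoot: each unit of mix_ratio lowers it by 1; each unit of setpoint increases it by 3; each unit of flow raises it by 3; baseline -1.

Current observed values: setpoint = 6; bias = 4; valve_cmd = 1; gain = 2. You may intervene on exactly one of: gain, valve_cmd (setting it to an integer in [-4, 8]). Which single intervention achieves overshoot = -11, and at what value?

Intervening on gain: overshoot = -12*gain + 16. Reaching -11 requires gain = 9/4, not an integer.
Intervening on valve_cmd: with other inputs at their observed values, overshoot = valve_cmd - 9. Solving for -11 gives valve_cmd = -2, within [-4, 8].

set valve_cmd = -2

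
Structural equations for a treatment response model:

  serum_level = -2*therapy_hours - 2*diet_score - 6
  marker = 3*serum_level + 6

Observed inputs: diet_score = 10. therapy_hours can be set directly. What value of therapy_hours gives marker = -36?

Substituting into the serum_level equation gives serum_level = -2*therapy_hours - 26.
This gives marker = -6*therapy_hours - 72.
Solve -6*therapy_hours - 72 = -36: therapy_hours = (-36 + 72) / -6 = -6.

therapy_hours = -6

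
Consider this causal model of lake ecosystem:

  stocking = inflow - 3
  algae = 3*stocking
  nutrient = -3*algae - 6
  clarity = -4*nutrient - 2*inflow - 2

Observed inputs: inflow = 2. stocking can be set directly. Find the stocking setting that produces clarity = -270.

Intervening on stocking fixes its value directly, overriding its dependence on inflow.
Substituting into the nutrient equation gives nutrient = -9*stocking - 6.
Substituting into the clarity equation gives clarity = 36*stocking + 18.
Solve 36*stocking + 18 = -270: stocking = (-270 - 18) / 36 = -8.

stocking = -8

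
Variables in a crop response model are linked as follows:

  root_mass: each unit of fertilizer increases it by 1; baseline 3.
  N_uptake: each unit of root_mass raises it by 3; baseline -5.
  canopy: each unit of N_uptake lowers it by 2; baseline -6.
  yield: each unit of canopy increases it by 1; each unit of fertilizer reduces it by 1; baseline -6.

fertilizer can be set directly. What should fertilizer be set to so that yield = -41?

fertilizer = 3

Substituting into the N_uptake equation gives N_uptake = 3*fertilizer + 4.
Substituting into the canopy equation gives canopy = -6*fertilizer - 14.
This gives yield = -7*fertilizer - 20.
Solve -7*fertilizer - 20 = -41: fertilizer = (-41 + 20) / -7 = 3.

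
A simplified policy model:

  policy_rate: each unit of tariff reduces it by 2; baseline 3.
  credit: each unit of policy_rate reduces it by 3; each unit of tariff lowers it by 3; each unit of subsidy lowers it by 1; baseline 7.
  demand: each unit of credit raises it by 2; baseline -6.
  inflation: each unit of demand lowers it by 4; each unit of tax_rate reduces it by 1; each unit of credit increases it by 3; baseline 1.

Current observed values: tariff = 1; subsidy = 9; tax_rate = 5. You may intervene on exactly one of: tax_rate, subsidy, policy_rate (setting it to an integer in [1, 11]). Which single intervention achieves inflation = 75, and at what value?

Intervening on tax_rate: inflation = -tax_rate + 65. Reaching 75 requires tax_rate = -10, outside [1, 11].
Intervening on subsidy: inflation = 5*subsidy + 15. Reaching 75 requires subsidy = 12, outside [1, 11].
Intervening on policy_rate: with other inputs at their observed values, inflation = 15*policy_rate + 45. Solving for 75 gives policy_rate = 2, within [1, 11].

set policy_rate = 2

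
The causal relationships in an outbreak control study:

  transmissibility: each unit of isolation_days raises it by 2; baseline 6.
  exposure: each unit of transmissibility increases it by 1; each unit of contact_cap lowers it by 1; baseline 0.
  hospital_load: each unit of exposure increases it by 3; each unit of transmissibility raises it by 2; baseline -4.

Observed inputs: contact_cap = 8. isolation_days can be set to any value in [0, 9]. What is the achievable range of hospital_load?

2 to 92

Substituting into the exposure equation gives exposure = 2*isolation_days - 2.
Substituting into the hospital_load equation gives hospital_load = 10*isolation_days + 2.
Linear in isolation_days, so extremes are at the endpoints: isolation_days = 0 gives hospital_load = 2; isolation_days = 9 gives hospital_load = 92.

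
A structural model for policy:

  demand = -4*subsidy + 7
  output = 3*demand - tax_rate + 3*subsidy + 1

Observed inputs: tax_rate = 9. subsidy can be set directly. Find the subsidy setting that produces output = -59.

subsidy = 8

Substituting into the output equation gives output = -9*subsidy + 13.
Solve -9*subsidy + 13 = -59: subsidy = (-59 - 13) / -9 = 8.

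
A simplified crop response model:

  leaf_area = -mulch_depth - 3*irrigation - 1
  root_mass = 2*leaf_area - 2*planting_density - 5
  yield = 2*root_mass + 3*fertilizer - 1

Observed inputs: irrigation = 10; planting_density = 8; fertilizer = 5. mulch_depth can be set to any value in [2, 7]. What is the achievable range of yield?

Substituting into the leaf_area equation gives leaf_area = -mulch_depth - 31.
This gives root_mass = -2*mulch_depth - 83.
Substituting into the yield equation gives yield = -4*mulch_depth - 152.
Linear in mulch_depth, so extremes are at the endpoints: mulch_depth = 2 gives yield = -160; mulch_depth = 7 gives yield = -180.

-180 to -160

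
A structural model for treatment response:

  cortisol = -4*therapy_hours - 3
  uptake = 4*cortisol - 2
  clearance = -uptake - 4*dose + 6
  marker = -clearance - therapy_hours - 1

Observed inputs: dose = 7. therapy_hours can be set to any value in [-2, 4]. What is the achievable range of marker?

Substituting into the uptake equation gives uptake = -16*therapy_hours - 14.
So clearance = 16*therapy_hours - 8.
marker becomes -17*therapy_hours + 7.
Linear in therapy_hours, so extremes are at the endpoints: therapy_hours = -2 gives marker = 41; therapy_hours = 4 gives marker = -61.

-61 to 41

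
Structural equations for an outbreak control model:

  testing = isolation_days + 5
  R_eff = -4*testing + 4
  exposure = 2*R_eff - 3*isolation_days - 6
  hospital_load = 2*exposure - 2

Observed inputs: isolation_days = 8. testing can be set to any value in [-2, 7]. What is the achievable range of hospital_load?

Intervening on testing fixes its value directly, overriding its dependence on isolation_days.
Substituting into the exposure equation gives exposure = -8*testing - 22.
This gives hospital_load = -16*testing - 46.
Linear in testing, so extremes are at the endpoints: testing = -2 gives hospital_load = -14; testing = 7 gives hospital_load = -158.

-158 to -14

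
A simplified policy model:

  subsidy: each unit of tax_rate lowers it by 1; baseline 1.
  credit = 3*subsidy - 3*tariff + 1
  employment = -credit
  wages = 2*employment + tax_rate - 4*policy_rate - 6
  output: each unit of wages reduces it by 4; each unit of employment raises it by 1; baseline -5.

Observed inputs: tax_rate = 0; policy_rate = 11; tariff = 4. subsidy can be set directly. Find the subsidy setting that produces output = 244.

subsidy = 6

Intervening on subsidy fixes its value directly, overriding its dependence on tax_rate.
Substituting into the credit equation gives credit = 3*subsidy - 11.
So employment = -3*subsidy + 11.
Substituting into the wages equation gives wages = -6*subsidy - 28.
Substituting into the output equation gives output = 21*subsidy + 118.
Solve 21*subsidy + 118 = 244: subsidy = (244 - 118) / 21 = 6.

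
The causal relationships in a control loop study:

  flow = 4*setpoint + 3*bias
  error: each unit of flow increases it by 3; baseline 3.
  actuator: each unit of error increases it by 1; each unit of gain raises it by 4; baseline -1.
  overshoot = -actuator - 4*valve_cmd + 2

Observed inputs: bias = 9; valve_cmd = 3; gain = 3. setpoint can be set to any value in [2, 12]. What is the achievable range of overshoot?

Substituting into the flow equation gives flow = 4*setpoint + 27.
error becomes 12*setpoint + 84.
Substituting into the actuator equation gives actuator = 12*setpoint + 95.
So overshoot = -12*setpoint - 105.
Linear in setpoint, so extremes are at the endpoints: setpoint = 2 gives overshoot = -129; setpoint = 12 gives overshoot = -249.

-249 to -129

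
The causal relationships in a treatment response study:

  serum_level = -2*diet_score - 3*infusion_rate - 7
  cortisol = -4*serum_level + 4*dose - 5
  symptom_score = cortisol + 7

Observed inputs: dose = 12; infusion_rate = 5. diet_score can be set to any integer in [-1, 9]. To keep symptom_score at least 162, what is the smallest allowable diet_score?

diet_score = 3

Substituting into the serum_level equation gives serum_level = -2*diet_score - 22.
Substituting into the cortisol equation gives cortisol = 8*diet_score + 131.
Substituting into the symptom_score equation gives symptom_score = 8*diet_score + 138.
Require 8*diet_score + 138 ≥ 162, so diet_score ≥ 3.
The smallest integer in [-1, 9] satisfying this is 3.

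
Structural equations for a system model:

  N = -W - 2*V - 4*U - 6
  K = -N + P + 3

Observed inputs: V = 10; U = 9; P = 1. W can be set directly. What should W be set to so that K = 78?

Substituting into the N equation gives N = -W - 62.
This gives K = W + 66.
Solve W + 66 = 78: W = (78 - 66) / 1 = 12.

W = 12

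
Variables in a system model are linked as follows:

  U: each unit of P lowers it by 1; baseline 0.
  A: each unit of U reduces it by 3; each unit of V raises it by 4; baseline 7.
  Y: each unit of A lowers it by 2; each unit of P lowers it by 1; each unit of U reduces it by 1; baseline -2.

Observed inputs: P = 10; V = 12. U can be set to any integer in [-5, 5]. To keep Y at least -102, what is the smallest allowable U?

U = 4

Intervening on U fixes its value directly, overriding its dependence on P.
Substituting into the A equation gives A = -3*U + 55.
This gives Y = 5*U - 122.
Require 5*U - 122 ≥ -102, so U ≥ 4.
The smallest integer in [-5, 5] satisfying this is 4.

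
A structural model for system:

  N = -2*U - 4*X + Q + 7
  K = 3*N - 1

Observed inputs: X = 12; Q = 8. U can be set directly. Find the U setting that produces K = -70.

U = -5

Substituting into the N equation gives N = -2*U - 33.
Substituting into the K equation gives K = -6*U - 100.
Solve -6*U - 100 = -70: U = (-70 + 100) / -6 = -5.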